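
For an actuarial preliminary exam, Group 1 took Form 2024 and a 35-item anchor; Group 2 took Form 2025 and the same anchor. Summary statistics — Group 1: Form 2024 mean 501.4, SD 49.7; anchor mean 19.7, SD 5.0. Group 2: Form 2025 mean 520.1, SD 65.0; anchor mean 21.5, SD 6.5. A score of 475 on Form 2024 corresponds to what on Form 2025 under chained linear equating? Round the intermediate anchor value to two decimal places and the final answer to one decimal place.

Form 2024 → anchor (Group 1): v = (5.0/49.7)(475 − 501.4) + 19.7 = 17.04
anchor → Form 2025 (Group 2): y = (65.0/6.5)(17.04 − 21.5) + 520.1 = 475.5

475.5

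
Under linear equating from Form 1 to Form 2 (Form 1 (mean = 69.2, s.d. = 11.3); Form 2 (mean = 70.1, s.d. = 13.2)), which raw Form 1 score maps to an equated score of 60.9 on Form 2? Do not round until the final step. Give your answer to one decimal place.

Invert y = (SD_Y/SD_X)(x − M_X) + M_Y:
x = (SD_X/SD_Y)(y − M_Y) + M_X = (11.3/13.2)(60.9 − 70.1) + 69.2
x = 0.856061 × -9.200 + 69.2 = 61.3

61.3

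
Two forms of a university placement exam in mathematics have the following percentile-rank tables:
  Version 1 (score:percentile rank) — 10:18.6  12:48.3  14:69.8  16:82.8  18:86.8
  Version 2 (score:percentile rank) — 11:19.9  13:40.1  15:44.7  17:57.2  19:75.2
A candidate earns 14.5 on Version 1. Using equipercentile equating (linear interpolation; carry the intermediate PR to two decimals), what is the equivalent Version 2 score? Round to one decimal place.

PR of 14.5 on Version 1: 69.8 + (14.5 − 14)/(16 − 14) × (82.8 − 69.8) = 73.05
On Version 2, PR 73.05 falls between score 17 (PR 57.2) and 19 (PR 75.2).
Interpolate: 17 + (73.05 − 57.2)/(75.2 − 57.2) × (19 − 17) = 18.8

18.8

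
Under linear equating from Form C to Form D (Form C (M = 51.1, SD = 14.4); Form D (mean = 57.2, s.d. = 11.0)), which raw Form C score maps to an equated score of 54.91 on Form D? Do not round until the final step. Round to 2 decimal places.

48.10

Invert y = (SD_Y/SD_X)(x − M_X) + M_Y:
x = (SD_X/SD_Y)(y − M_Y) + M_X = (14.4/11.0)(54.91 − 57.2) + 51.1
x = 1.309091 × -2.290 + 51.1 = 48.10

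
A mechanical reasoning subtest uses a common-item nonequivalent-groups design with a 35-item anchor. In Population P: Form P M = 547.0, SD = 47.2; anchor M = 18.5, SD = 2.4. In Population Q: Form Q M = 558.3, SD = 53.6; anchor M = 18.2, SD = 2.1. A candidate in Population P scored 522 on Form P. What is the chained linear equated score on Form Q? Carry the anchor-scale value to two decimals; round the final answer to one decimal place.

533.5

Form P → anchor (Population P): v = (2.4/47.2)(522 − 547.0) + 18.5 = 17.23
anchor → Form Q (Population Q): y = (53.6/2.1)(17.23 − 18.2) + 558.3 = 533.5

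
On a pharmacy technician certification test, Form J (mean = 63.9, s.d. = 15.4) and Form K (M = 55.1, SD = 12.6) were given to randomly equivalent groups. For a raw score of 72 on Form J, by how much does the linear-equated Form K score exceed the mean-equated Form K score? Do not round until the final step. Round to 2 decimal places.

-1.47

Mean-equated: 72 + (55.1 − 63.9) = 63.20
Linear-equated: (12.6/15.4)(72 − 63.9) + 55.1 = 61.727
Difference = 61.727 − 63.20 = -1.47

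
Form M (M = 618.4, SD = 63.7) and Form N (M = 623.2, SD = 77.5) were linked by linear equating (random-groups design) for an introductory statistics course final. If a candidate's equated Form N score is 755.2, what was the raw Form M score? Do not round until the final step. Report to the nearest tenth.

726.9

Invert y = (SD_Y/SD_X)(x − M_X) + M_Y:
x = (SD_X/SD_Y)(y − M_Y) + M_X = (63.7/77.5)(755.2 − 623.2) + 618.4
x = 0.821935 × 132.000 + 618.4 = 726.9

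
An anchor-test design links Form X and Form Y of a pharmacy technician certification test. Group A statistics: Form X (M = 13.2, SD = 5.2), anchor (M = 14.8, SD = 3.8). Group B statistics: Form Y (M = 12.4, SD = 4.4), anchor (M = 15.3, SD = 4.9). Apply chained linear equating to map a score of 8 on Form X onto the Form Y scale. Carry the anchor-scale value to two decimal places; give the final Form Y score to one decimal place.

Form X → anchor (Group A): v = (3.8/5.2)(8 − 13.2) + 14.8 = 11.00
anchor → Form Y (Group B): y = (4.4/4.9)(11.00 − 15.3) + 12.4 = 8.5

8.5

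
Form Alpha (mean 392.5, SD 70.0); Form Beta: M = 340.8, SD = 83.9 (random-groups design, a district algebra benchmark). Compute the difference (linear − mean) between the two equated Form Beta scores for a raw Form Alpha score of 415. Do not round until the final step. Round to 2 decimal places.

Mean-equated: 415 + (340.8 − 392.5) = 363.30
Linear-equated: (83.9/70.0)(415 − 392.5) + 340.8 = 367.768
Difference = 367.768 − 363.30 = 4.47

4.47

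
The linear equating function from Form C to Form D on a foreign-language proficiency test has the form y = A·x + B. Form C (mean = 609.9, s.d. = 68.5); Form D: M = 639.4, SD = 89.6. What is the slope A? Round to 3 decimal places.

1.308

A = SD_Y / SD_X = 89.6 / 68.5 = 1.308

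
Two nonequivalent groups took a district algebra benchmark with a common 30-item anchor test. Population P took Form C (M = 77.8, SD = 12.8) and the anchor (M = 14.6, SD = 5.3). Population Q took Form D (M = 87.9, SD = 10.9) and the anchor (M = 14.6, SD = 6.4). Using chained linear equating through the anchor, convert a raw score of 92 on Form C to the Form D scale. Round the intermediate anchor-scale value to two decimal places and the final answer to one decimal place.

Form C → anchor (Population P): v = (5.3/12.8)(92 − 77.8) + 14.6 = 20.48
anchor → Form D (Population Q): y = (10.9/6.4)(20.48 − 14.6) + 87.9 = 97.9

97.9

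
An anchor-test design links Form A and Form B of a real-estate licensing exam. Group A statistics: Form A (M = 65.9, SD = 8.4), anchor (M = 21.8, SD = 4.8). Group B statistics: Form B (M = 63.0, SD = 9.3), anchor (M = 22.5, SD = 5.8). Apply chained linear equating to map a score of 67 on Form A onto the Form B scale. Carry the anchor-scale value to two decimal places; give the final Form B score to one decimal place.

62.9

Form A → anchor (Group A): v = (4.8/8.4)(67 − 65.9) + 21.8 = 22.43
anchor → Form B (Group B): y = (9.3/5.8)(22.43 − 22.5) + 63.0 = 62.9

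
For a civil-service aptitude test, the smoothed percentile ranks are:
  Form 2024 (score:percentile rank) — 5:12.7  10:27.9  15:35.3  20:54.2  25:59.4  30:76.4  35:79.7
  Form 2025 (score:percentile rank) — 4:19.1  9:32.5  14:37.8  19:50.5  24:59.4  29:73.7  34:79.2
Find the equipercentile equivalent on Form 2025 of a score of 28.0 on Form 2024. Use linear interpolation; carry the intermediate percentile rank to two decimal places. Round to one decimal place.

27.6

PR of 28.0 on Form 2024: 59.4 + (28.0 − 25)/(30 − 25) × (76.4 − 59.4) = 69.60
On Form 2025, PR 69.60 falls between score 24 (PR 59.4) and 29 (PR 73.7).
Interpolate: 24 + (69.60 − 59.4)/(73.7 − 59.4) × (29 − 24) = 27.6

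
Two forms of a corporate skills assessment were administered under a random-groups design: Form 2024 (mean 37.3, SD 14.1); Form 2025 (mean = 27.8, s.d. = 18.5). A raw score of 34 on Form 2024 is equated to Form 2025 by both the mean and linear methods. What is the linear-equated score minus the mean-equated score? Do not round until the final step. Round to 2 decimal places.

-1.03

Mean-equated: 34 + (27.8 − 37.3) = 24.50
Linear-equated: (18.5/14.1)(34 − 37.3) + 27.8 = 23.470
Difference = 23.470 − 24.50 = -1.03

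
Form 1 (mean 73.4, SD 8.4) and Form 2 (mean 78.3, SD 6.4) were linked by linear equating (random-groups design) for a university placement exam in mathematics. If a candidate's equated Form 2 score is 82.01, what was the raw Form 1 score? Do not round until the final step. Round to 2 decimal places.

78.27

Invert y = (SD_Y/SD_X)(x − M_X) + M_Y:
x = (SD_X/SD_Y)(y − M_Y) + M_X = (8.4/6.4)(82.01 − 78.3) + 73.4
x = 1.312500 × 3.710 + 73.4 = 78.27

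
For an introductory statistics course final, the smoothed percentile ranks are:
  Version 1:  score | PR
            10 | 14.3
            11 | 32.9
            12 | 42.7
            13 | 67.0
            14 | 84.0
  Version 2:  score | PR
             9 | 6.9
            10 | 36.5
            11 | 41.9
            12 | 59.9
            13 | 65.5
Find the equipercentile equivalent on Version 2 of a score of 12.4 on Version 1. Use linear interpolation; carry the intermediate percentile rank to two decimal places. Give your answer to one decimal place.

11.6

PR of 12.4 on Version 1: 42.7 + (12.4 − 12)/(13 − 12) × (67.0 − 42.7) = 52.42
On Version 2, PR 52.42 falls between score 11 (PR 41.9) and 12 (PR 59.9).
Interpolate: 11 + (52.42 − 41.9)/(59.9 − 41.9) × (12 − 11) = 11.6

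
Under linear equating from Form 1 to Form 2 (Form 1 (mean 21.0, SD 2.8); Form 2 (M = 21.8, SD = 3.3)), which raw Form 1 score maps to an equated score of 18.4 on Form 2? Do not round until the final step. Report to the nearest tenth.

18.1

Invert y = (SD_Y/SD_X)(x − M_X) + M_Y:
x = (SD_X/SD_Y)(y − M_Y) + M_X = (2.8/3.3)(18.4 − 21.8) + 21.0
x = 0.848485 × -3.400 + 21.0 = 18.1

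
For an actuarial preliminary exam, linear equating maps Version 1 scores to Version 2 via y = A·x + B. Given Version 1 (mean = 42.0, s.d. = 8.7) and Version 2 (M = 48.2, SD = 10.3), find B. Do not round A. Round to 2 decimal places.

-1.52

A = SD_Y / SD_X = 10.3 / 8.7 = 1.183908
B = M_Y − A·M_X = 48.2 − 1.183908 × 42.0 = -1.52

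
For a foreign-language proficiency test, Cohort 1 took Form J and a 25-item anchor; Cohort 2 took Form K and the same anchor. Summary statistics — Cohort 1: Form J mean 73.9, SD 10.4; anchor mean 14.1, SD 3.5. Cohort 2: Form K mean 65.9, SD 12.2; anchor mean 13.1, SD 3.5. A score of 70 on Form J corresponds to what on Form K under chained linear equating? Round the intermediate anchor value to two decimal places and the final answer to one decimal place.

64.8

Form J → anchor (Cohort 1): v = (3.5/10.4)(70 − 73.9) + 14.1 = 12.79
anchor → Form K (Cohort 2): y = (12.2/3.5)(12.79 − 13.1) + 65.9 = 64.8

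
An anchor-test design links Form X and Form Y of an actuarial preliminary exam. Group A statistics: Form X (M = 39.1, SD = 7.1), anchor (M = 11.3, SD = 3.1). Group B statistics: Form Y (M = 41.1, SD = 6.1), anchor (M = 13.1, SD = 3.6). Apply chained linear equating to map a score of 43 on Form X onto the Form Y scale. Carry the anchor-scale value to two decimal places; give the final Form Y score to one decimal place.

Form X → anchor (Group A): v = (3.1/7.1)(43 − 39.1) + 11.3 = 13.00
anchor → Form Y (Group B): y = (6.1/3.6)(13.00 − 13.1) + 41.1 = 40.9

40.9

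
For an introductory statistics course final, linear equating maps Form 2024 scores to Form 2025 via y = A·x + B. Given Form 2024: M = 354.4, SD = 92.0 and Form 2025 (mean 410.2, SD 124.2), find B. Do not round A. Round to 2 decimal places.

A = SD_Y / SD_X = 124.2 / 92.0 = 1.350000
B = M_Y − A·M_X = 410.2 − 1.350000 × 354.4 = -68.24

-68.24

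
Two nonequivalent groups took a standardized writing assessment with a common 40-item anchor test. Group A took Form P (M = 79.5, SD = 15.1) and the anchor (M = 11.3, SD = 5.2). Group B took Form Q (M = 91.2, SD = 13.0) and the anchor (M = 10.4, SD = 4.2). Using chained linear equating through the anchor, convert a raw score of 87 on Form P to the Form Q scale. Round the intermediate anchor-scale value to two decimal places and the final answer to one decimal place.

Form P → anchor (Group A): v = (5.2/15.1)(87 − 79.5) + 11.3 = 13.88
anchor → Form Q (Group B): y = (13.0/4.2)(13.88 − 10.4) + 91.2 = 102.0

102.0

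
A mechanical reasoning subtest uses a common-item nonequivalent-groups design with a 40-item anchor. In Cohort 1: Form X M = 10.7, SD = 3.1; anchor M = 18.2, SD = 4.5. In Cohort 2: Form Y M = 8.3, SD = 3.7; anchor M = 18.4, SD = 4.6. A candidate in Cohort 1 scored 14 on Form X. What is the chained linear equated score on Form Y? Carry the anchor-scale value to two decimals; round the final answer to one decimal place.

Form X → anchor (Cohort 1): v = (4.5/3.1)(14 − 10.7) + 18.2 = 22.99
anchor → Form Y (Cohort 2): y = (3.7/4.6)(22.99 − 18.4) + 8.3 = 12.0

12.0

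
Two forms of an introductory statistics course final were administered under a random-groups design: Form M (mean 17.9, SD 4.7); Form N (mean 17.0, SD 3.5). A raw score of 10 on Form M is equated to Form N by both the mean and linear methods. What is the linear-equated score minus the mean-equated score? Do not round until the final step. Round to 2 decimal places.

2.02

Mean-equated: 10 + (17.0 − 17.9) = 9.10
Linear-equated: (3.5/4.7)(10 − 17.9) + 17.0 = 11.117
Difference = 11.117 − 9.10 = 2.02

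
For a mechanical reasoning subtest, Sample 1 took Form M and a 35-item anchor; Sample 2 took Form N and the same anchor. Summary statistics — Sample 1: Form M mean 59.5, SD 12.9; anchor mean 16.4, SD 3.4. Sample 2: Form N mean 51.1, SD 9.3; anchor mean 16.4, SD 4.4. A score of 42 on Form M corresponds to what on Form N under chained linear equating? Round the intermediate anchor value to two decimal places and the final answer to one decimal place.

41.4

Form M → anchor (Sample 1): v = (3.4/12.9)(42 − 59.5) + 16.4 = 11.79
anchor → Form N (Sample 2): y = (9.3/4.4)(11.79 − 16.4) + 51.1 = 41.4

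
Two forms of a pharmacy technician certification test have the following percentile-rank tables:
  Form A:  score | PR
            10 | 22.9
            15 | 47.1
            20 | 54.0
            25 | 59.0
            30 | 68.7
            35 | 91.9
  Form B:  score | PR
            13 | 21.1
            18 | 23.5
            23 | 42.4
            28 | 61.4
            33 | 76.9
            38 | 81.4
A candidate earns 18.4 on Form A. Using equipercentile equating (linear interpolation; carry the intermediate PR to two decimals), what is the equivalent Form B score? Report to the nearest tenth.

25.5

PR of 18.4 on Form A: 47.1 + (18.4 − 15)/(20 − 15) × (54.0 − 47.1) = 51.79
On Form B, PR 51.79 falls between score 23 (PR 42.4) and 28 (PR 61.4).
Interpolate: 23 + (51.79 − 42.4)/(61.4 − 42.4) × (28 − 23) = 25.5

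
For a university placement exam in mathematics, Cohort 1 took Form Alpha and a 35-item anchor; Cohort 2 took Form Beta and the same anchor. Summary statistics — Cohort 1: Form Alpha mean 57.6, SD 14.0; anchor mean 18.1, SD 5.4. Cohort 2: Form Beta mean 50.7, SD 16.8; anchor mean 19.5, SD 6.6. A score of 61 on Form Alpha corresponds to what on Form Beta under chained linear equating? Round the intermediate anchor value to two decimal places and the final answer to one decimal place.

50.5

Form Alpha → anchor (Cohort 1): v = (5.4/14.0)(61 − 57.6) + 18.1 = 19.41
anchor → Form Beta (Cohort 2): y = (16.8/6.6)(19.41 − 19.5) + 50.7 = 50.5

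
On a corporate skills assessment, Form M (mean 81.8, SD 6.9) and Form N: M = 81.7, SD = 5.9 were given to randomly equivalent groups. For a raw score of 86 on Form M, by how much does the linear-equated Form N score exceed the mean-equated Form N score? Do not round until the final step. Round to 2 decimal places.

-0.61

Mean-equated: 86 + (81.7 − 81.8) = 85.90
Linear-equated: (5.9/6.9)(86 − 81.8) + 81.7 = 85.291
Difference = 85.291 − 85.90 = -0.61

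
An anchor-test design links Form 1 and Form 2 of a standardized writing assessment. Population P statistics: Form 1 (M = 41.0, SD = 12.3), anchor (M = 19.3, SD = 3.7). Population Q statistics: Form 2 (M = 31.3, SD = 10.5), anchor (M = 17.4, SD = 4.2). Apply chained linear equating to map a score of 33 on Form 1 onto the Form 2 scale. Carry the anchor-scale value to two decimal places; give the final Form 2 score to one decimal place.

30.0

Form 1 → anchor (Population P): v = (3.7/12.3)(33 − 41.0) + 19.3 = 16.89
anchor → Form 2 (Population Q): y = (10.5/4.2)(16.89 − 17.4) + 31.3 = 30.0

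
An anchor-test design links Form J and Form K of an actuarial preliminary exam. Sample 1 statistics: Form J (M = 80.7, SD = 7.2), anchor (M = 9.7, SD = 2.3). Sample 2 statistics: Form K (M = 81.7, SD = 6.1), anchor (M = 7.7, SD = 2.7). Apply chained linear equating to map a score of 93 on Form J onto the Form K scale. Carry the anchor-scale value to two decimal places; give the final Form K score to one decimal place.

Form J → anchor (Sample 1): v = (2.3/7.2)(93 − 80.7) + 9.7 = 13.63
anchor → Form K (Sample 2): y = (6.1/2.7)(13.63 − 7.7) + 81.7 = 95.1

95.1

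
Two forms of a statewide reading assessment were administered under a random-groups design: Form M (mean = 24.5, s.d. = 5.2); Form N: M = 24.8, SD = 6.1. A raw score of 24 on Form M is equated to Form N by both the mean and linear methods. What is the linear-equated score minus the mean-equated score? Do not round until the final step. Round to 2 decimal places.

-0.09

Mean-equated: 24 + (24.8 − 24.5) = 24.30
Linear-equated: (6.1/5.2)(24 − 24.5) + 24.8 = 24.213
Difference = 24.213 − 24.30 = -0.09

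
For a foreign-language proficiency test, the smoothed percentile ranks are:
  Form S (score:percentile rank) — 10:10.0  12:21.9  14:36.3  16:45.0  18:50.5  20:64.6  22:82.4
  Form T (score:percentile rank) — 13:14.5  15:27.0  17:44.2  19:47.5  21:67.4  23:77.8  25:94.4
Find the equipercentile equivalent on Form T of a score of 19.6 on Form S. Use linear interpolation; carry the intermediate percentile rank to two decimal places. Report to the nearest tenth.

PR of 19.6 on Form S: 50.5 + (19.6 − 18)/(20 − 18) × (64.6 − 50.5) = 61.78
On Form T, PR 61.78 falls between score 19 (PR 47.5) and 21 (PR 67.4).
Interpolate: 19 + (61.78 − 47.5)/(67.4 − 47.5) × (21 − 19) = 20.4

20.4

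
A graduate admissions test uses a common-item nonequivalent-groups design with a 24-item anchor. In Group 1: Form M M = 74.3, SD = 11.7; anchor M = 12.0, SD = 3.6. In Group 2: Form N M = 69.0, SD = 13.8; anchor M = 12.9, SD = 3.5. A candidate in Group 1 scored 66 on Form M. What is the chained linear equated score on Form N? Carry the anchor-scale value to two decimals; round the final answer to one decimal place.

Form M → anchor (Group 1): v = (3.6/11.7)(66 − 74.3) + 12.0 = 9.45
anchor → Form N (Group 2): y = (13.8/3.5)(9.45 − 12.9) + 69.0 = 55.4

55.4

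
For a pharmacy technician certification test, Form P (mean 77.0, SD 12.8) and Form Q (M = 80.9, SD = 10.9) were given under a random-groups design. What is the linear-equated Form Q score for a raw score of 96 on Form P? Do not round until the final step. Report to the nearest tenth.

97.1

Linear equating: y = (SD_Y/SD_X)(x − M_X) + M_Y
y = (10.9/12.8)(96 − 77.0) + 80.9
y = 0.851562 × 19.0 + 80.9 = 16.1797 + 80.9 = 97.1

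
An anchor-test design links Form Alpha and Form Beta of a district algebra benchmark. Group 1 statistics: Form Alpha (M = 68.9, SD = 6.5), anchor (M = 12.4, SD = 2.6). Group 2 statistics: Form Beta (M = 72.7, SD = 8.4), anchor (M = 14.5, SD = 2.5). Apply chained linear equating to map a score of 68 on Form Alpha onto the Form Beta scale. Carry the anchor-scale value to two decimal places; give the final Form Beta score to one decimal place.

64.4

Form Alpha → anchor (Group 1): v = (2.6/6.5)(68 − 68.9) + 12.4 = 12.04
anchor → Form Beta (Group 2): y = (8.4/2.5)(12.04 − 14.5) + 72.7 = 64.4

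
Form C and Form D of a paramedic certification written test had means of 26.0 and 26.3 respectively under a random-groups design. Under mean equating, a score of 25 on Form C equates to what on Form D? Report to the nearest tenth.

25.3

Mean equating: y = x + (M_Y − M_X) = 25 + (26.3 − 26.0) = 25.3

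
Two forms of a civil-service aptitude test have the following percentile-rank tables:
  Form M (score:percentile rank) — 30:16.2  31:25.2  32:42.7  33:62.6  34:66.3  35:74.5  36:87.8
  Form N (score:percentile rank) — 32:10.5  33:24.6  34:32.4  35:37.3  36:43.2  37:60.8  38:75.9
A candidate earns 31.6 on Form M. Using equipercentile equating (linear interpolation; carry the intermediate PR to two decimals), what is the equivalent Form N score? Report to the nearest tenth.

34.7

PR of 31.6 on Form M: 25.2 + (31.6 − 31)/(32 − 31) × (42.7 − 25.2) = 35.70
On Form N, PR 35.70 falls between score 34 (PR 32.4) and 35 (PR 37.3).
Interpolate: 34 + (35.70 − 32.4)/(37.3 − 32.4) × (35 − 34) = 34.7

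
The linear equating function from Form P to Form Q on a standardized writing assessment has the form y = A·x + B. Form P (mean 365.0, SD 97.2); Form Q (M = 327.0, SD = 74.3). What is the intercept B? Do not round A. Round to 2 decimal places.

47.99

A = SD_Y / SD_X = 74.3 / 97.2 = 0.764403
B = M_Y − A·M_X = 327.0 − 0.764403 × 365.0 = 47.99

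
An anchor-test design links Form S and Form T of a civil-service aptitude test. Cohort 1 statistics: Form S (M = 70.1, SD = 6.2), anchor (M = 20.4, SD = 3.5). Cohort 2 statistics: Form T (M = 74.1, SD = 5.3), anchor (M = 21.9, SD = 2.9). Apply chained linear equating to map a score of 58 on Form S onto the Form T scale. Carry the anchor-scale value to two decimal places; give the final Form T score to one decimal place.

58.9

Form S → anchor (Cohort 1): v = (3.5/6.2)(58 − 70.1) + 20.4 = 13.57
anchor → Form T (Cohort 2): y = (5.3/2.9)(13.57 − 21.9) + 74.1 = 58.9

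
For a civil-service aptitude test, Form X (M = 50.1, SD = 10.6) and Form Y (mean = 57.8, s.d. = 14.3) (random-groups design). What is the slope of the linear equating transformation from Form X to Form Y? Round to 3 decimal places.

1.349

A = SD_Y / SD_X = 14.3 / 10.6 = 1.349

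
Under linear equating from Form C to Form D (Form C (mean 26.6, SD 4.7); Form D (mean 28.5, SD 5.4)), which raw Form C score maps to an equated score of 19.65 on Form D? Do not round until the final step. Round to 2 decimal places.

18.90

Invert y = (SD_Y/SD_X)(x − M_X) + M_Y:
x = (SD_X/SD_Y)(y − M_Y) + M_X = (4.7/5.4)(19.65 − 28.5) + 26.6
x = 0.870370 × -8.850 + 26.6 = 18.90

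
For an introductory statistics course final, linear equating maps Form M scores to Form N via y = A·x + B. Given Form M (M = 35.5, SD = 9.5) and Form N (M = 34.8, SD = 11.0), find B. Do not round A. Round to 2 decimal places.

-6.31

A = SD_Y / SD_X = 11.0 / 9.5 = 1.157895
B = M_Y − A·M_X = 34.8 − 1.157895 × 35.5 = -6.31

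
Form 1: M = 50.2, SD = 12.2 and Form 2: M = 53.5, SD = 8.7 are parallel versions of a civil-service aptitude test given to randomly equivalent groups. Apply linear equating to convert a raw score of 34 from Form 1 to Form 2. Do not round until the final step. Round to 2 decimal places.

41.95

Linear equating: y = (SD_Y/SD_X)(x − M_X) + M_Y
y = (8.7/12.2)(34 − 50.2) + 53.5
y = 0.713115 × -16.2 + 53.5 = -11.5525 + 53.5 = 41.95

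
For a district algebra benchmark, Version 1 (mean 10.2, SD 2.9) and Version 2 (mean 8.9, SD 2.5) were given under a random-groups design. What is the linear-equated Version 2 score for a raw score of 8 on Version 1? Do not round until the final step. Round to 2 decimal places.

7.00

Linear equating: y = (SD_Y/SD_X)(x − M_X) + M_Y
y = (2.5/2.9)(8 − 10.2) + 8.9
y = 0.862069 × -2.2 + 8.9 = -1.8966 + 8.9 = 7.00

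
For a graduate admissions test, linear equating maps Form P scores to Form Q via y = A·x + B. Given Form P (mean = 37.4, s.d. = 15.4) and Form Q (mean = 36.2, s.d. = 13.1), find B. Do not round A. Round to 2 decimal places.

4.39

A = SD_Y / SD_X = 13.1 / 15.4 = 0.850649
B = M_Y − A·M_X = 36.2 − 0.850649 × 37.4 = 4.39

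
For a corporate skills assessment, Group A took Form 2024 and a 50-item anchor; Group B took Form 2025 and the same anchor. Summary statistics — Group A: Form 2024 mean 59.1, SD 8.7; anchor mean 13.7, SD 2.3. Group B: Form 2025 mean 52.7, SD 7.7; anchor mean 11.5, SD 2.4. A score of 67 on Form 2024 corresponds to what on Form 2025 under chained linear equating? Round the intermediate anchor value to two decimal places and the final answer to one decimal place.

Form 2024 → anchor (Group A): v = (2.3/8.7)(67 − 59.1) + 13.7 = 15.79
anchor → Form 2025 (Group B): y = (7.7/2.4)(15.79 − 11.5) + 52.7 = 66.5

66.5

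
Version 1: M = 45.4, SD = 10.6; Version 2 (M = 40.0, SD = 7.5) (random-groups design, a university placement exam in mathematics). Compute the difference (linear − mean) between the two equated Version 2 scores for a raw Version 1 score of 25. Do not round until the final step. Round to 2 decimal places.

5.97

Mean-equated: 25 + (40.0 − 45.4) = 19.60
Linear-equated: (7.5/10.6)(25 − 45.4) + 40.0 = 25.566
Difference = 25.566 − 19.60 = 5.97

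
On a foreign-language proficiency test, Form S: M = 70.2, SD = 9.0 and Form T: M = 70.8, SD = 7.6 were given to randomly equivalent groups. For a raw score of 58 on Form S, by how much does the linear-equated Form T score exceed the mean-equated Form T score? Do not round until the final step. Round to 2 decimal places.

1.90

Mean-equated: 58 + (70.8 − 70.2) = 58.60
Linear-equated: (7.6/9.0)(58 − 70.2) + 70.8 = 60.498
Difference = 60.498 − 58.60 = 1.90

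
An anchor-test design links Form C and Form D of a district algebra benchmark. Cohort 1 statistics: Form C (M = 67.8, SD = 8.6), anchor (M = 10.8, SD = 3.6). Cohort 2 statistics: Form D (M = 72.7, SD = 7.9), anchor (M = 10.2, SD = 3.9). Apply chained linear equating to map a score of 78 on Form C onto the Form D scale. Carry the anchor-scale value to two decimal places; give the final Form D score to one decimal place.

82.6

Form C → anchor (Cohort 1): v = (3.6/8.6)(78 − 67.8) + 10.8 = 15.07
anchor → Form D (Cohort 2): y = (7.9/3.9)(15.07 − 10.2) + 72.7 = 82.6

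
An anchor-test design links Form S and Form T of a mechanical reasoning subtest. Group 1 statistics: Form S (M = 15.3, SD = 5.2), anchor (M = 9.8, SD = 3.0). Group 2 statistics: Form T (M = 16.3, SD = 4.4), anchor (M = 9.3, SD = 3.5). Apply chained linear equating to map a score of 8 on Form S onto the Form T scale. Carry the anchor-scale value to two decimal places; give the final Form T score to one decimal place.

Form S → anchor (Group 1): v = (3.0/5.2)(8 − 15.3) + 9.8 = 5.59
anchor → Form T (Group 2): y = (4.4/3.5)(5.59 − 9.3) + 16.3 = 11.6

11.6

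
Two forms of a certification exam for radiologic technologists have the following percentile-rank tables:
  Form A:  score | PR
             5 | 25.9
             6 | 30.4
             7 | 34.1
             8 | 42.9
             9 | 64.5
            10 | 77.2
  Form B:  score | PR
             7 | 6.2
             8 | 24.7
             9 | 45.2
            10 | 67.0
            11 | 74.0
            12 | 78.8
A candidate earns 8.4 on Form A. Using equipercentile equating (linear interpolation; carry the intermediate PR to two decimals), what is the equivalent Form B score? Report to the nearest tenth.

PR of 8.4 on Form A: 42.9 + (8.4 − 8)/(9 − 8) × (64.5 − 42.9) = 51.54
On Form B, PR 51.54 falls between score 9 (PR 45.2) and 10 (PR 67.0).
Interpolate: 9 + (51.54 − 45.2)/(67.0 − 45.2) × (10 − 9) = 9.3

9.3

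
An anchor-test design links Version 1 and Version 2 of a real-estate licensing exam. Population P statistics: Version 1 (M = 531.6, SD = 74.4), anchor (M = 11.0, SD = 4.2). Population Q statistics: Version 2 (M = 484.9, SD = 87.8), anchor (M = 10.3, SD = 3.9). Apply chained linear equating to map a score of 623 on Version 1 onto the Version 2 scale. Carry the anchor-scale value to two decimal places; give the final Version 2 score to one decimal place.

616.8

Version 1 → anchor (Population P): v = (4.2/74.4)(623 − 531.6) + 11.0 = 16.16
anchor → Version 2 (Population Q): y = (87.8/3.9)(16.16 − 10.3) + 484.9 = 616.8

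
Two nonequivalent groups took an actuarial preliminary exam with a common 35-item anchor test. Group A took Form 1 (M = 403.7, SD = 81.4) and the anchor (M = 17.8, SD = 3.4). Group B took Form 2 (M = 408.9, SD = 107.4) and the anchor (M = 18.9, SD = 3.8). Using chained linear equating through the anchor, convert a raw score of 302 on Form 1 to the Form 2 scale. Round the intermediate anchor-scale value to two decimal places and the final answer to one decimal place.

257.7

Form 1 → anchor (Group A): v = (3.4/81.4)(302 − 403.7) + 17.8 = 13.55
anchor → Form 2 (Group B): y = (107.4/3.8)(13.55 − 18.9) + 408.9 = 257.7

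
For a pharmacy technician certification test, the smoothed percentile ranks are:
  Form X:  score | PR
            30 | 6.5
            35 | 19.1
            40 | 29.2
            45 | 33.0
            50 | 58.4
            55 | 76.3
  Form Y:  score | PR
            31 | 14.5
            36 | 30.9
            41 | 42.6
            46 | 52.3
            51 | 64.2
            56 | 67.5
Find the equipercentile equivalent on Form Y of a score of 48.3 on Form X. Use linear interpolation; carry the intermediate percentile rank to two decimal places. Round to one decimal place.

PR of 48.3 on Form X: 33.0 + (48.3 − 45)/(50 − 45) × (58.4 − 33.0) = 49.76
On Form Y, PR 49.76 falls between score 41 (PR 42.6) and 46 (PR 52.3).
Interpolate: 41 + (49.76 − 42.6)/(52.3 − 42.6) × (46 − 41) = 44.7

44.7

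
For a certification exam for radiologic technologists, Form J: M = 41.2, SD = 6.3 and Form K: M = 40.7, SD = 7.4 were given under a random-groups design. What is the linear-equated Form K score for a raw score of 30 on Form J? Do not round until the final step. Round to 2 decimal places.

Linear equating: y = (SD_Y/SD_X)(x − M_X) + M_Y
y = (7.4/6.3)(30 − 41.2) + 40.7
y = 1.174603 × -11.2 + 40.7 = -13.1556 + 40.7 = 27.54

27.54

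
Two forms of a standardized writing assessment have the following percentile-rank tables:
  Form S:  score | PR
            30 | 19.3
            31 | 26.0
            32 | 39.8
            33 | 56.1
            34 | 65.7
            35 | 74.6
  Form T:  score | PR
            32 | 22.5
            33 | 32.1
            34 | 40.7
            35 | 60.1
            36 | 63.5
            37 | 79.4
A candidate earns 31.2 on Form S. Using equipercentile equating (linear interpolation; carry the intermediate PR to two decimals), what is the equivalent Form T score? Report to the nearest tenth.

PR of 31.2 on Form S: 26.0 + (31.2 − 31)/(32 − 31) × (39.8 − 26.0) = 28.76
On Form T, PR 28.76 falls between score 32 (PR 22.5) and 33 (PR 32.1).
Interpolate: 32 + (28.76 − 22.5)/(32.1 − 22.5) × (33 − 32) = 32.7

32.7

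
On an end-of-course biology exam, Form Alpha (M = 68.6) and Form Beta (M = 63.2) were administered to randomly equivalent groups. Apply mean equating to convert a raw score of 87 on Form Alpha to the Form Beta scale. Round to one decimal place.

81.6

Mean equating: y = x + (M_Y − M_X) = 87 + (63.2 − 68.6) = 81.6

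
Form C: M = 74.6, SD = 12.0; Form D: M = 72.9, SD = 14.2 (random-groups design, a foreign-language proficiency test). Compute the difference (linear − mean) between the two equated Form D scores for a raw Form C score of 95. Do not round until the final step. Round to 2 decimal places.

3.74

Mean-equated: 95 + (72.9 − 74.6) = 93.30
Linear-equated: (14.2/12.0)(95 − 74.6) + 72.9 = 97.040
Difference = 97.040 − 93.30 = 3.74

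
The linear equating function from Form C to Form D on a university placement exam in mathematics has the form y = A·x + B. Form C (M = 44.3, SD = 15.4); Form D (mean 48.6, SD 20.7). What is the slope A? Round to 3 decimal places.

1.344

A = SD_Y / SD_X = 20.7 / 15.4 = 1.344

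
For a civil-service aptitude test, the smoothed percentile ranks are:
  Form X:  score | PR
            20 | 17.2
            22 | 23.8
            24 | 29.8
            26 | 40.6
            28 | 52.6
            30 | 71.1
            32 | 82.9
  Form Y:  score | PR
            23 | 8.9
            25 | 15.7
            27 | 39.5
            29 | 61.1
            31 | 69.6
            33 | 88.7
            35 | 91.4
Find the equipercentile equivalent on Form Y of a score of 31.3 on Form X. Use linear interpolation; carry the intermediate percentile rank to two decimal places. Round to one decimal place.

32.0

PR of 31.3 on Form X: 71.1 + (31.3 − 30)/(32 − 30) × (82.9 − 71.1) = 78.77
On Form Y, PR 78.77 falls between score 31 (PR 69.6) and 33 (PR 88.7).
Interpolate: 31 + (78.77 − 69.6)/(88.7 − 69.6) × (33 − 31) = 32.0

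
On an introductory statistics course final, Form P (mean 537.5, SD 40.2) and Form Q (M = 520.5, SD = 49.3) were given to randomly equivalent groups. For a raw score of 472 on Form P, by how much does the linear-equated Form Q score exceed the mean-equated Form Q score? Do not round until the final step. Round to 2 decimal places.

-14.83

Mean-equated: 472 + (520.5 − 537.5) = 455.00
Linear-equated: (49.3/40.2)(472 − 537.5) + 520.5 = 440.173
Difference = 440.173 − 455.00 = -14.83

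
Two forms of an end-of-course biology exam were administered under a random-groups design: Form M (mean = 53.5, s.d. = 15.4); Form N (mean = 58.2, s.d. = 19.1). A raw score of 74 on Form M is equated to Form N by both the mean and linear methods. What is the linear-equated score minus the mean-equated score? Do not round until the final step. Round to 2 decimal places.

Mean-equated: 74 + (58.2 − 53.5) = 78.70
Linear-equated: (19.1/15.4)(74 − 53.5) + 58.2 = 83.625
Difference = 83.625 − 78.70 = 4.93

4.93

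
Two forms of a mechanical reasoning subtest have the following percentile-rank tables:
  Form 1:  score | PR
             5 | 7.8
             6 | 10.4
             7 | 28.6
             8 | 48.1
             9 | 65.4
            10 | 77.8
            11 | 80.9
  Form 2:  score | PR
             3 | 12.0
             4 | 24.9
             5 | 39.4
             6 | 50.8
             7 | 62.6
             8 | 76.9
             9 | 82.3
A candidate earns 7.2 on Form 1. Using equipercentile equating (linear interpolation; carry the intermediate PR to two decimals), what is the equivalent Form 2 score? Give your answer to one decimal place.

4.5

PR of 7.2 on Form 1: 28.6 + (7.2 − 7)/(8 − 7) × (48.1 − 28.6) = 32.50
On Form 2, PR 32.50 falls between score 4 (PR 24.9) and 5 (PR 39.4).
Interpolate: 4 + (32.50 − 24.9)/(39.4 − 24.9) × (5 − 4) = 4.5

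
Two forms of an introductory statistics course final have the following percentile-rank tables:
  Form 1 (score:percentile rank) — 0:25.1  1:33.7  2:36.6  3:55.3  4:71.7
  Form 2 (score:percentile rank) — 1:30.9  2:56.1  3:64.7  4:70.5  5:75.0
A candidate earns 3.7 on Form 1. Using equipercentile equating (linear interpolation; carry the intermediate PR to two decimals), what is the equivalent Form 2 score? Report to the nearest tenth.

3.4

PR of 3.7 on Form 1: 55.3 + (3.7 − 3)/(4 − 3) × (71.7 − 55.3) = 66.78
On Form 2, PR 66.78 falls between score 3 (PR 64.7) and 4 (PR 70.5).
Interpolate: 3 + (66.78 − 64.7)/(70.5 − 64.7) × (4 − 3) = 3.4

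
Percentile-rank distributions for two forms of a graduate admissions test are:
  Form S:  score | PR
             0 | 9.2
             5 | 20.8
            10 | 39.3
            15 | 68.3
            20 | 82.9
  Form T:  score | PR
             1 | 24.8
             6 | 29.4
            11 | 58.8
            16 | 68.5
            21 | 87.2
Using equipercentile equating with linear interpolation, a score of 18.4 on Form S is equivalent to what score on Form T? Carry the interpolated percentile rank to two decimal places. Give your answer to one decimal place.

PR of 18.4 on Form S: 68.3 + (18.4 − 15)/(20 − 15) × (82.9 − 68.3) = 78.23
On Form T, PR 78.23 falls between score 16 (PR 68.5) and 21 (PR 87.2).
Interpolate: 16 + (78.23 − 68.5)/(87.2 − 68.5) × (21 − 16) = 18.6

18.6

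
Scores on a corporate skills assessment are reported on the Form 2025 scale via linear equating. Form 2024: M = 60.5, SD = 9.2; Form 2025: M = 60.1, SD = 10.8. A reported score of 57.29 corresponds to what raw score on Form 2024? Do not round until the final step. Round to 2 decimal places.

Invert y = (SD_Y/SD_X)(x − M_X) + M_Y:
x = (SD_X/SD_Y)(y − M_Y) + M_X = (9.2/10.8)(57.29 − 60.1) + 60.5
x = 0.851852 × -2.810 + 60.5 = 58.11

58.11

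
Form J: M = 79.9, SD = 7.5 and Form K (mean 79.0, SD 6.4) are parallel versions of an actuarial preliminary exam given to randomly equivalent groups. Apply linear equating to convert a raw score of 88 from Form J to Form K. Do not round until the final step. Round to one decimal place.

Linear equating: y = (SD_Y/SD_X)(x − M_X) + M_Y
y = (6.4/7.5)(88 − 79.9) + 79.0
y = 0.853333 × 8.1 + 79.0 = 6.9120 + 79.0 = 85.9

85.9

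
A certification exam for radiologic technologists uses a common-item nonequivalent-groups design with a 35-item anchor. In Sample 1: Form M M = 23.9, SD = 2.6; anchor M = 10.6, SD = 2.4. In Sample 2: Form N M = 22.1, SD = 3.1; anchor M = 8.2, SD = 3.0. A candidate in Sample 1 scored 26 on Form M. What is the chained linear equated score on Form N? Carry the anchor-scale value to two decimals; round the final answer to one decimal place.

Form M → anchor (Sample 1): v = (2.4/2.6)(26 − 23.9) + 10.6 = 12.54
anchor → Form N (Sample 2): y = (3.1/3.0)(12.54 − 8.2) + 22.1 = 26.6

26.6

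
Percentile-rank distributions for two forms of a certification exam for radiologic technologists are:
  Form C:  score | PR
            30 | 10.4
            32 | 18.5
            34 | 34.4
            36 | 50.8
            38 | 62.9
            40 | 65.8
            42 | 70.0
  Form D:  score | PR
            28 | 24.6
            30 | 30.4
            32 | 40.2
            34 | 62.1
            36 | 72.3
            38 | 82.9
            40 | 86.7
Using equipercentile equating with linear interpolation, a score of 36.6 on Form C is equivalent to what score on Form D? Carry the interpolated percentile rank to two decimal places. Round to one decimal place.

PR of 36.6 on Form C: 50.8 + (36.6 − 36)/(38 − 36) × (62.9 − 50.8) = 54.43
On Form D, PR 54.43 falls between score 32 (PR 40.2) and 34 (PR 62.1).
Interpolate: 32 + (54.43 − 40.2)/(62.1 − 40.2) × (34 − 32) = 33.3

33.3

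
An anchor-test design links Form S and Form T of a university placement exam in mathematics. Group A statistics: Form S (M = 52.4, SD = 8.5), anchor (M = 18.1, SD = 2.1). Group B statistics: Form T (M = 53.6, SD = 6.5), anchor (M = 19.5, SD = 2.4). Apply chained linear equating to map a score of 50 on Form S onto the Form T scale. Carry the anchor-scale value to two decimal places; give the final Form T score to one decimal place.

Form S → anchor (Group A): v = (2.1/8.5)(50 − 52.4) + 18.1 = 17.51
anchor → Form T (Group B): y = (6.5/2.4)(17.51 − 19.5) + 53.6 = 48.2

48.2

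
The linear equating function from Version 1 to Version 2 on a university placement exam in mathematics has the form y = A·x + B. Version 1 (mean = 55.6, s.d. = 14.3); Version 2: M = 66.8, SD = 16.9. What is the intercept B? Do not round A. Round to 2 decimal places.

A = SD_Y / SD_X = 16.9 / 14.3 = 1.181818
B = M_Y − A·M_X = 66.8 − 1.181818 × 55.6 = 1.09

1.09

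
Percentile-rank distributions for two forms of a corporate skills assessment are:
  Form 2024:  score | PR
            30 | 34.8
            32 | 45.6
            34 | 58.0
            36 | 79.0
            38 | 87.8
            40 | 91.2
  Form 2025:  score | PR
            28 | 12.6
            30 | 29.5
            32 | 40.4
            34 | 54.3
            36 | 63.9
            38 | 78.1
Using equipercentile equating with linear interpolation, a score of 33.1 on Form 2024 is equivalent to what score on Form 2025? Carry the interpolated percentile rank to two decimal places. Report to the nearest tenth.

PR of 33.1 on Form 2024: 45.6 + (33.1 − 32)/(34 − 32) × (58.0 − 45.6) = 52.42
On Form 2025, PR 52.42 falls between score 32 (PR 40.4) and 34 (PR 54.3).
Interpolate: 32 + (52.42 − 40.4)/(54.3 − 40.4) × (34 − 32) = 33.7

33.7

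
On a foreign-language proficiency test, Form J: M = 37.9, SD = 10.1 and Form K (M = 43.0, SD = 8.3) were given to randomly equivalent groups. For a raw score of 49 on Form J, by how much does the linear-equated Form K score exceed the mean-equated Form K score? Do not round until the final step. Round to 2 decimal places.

-1.98

Mean-equated: 49 + (43.0 − 37.9) = 54.10
Linear-equated: (8.3/10.1)(49 − 37.9) + 43.0 = 52.122
Difference = 52.122 − 54.10 = -1.98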